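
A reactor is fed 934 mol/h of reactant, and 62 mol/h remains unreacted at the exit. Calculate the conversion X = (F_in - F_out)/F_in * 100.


X = (F_in - F_out) / F_in * 100
Moles reacted = 934 - 62 = 872
X = 872 / 934 * 100
= 0.9336 * 100
= 93.36 %

93.36 %


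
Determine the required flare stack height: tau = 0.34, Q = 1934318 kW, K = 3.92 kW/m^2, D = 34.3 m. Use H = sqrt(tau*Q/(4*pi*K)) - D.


tau*Q/(4*pi*K) = 0.34 * 1934318 / (4 * pi * 3.92) = 13350.9
sqrt(13350.9) = 115.546
H = 115.546 - 34.3 = 81.25

81.25 m


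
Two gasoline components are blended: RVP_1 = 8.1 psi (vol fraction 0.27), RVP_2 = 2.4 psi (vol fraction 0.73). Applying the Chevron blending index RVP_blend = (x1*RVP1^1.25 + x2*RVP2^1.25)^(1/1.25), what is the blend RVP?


Chevron index: RVP_blend = (sum xi*RVPi^1.25)^(1/1.25)
RVP^1.25 terms: 0.27 * 8.1^1.25 + 0.73 * 2.4^1.25 = 5.87018
RVP_blend = 5.87018^(1/1.25) = 4.120

4.120 psi


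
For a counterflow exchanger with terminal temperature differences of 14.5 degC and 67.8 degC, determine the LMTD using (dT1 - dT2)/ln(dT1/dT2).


LMTD = (dT1 - dT2) / ln(dT1/dT2)
= (14.5 - 67.8) / ln(14.5 / 67.8) = -53.3 / -1.54241 = 34.56

34.56 degC


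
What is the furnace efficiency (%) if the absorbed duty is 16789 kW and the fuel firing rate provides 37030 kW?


Furnace efficiency = Q_absorbed / Q_fuel * 100
= 16789 / 37030 * 100 = 45.34

45.34 %


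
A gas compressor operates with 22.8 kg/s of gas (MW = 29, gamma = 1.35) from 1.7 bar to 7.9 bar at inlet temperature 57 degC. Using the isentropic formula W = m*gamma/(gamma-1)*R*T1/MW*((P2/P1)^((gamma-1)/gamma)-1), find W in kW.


Isentropic work: W = m*(gamma/(gamma-1))*(R*T1/MW)*((P2/P1)^((gamma-1)/gamma) - 1)
T1 = 57 + 273.15 = 330.15 K
Pressure ratio = 7.9 / 1.7 = 4.64706
Exponent = (1.35 - 1)/1.35 = 0.259259
(P2/P1)^exp - 1 = 4.64706^0.259259 - 1 = 0.489265
W = 22.8 * 1.35 / 0.35 * 8.314 * 330.15 / 29 * 0.489265 = 4073

4073 kW


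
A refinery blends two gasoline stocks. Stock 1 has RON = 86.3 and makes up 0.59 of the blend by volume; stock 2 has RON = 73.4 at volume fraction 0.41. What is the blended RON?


Linear blending: RON_blend = sum(vi * RONi)
Contribution 1: 0.59 * 86.3 = 50.917
Contribution 2: 0.41 * 73.4 = 30.094
RON_blend = 50.917 + 30.094 = 81.011

81.011


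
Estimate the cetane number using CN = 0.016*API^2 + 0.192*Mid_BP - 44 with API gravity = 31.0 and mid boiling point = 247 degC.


CN = 0.016 * 31.0^2 + 0.192 * 247 - 44
CN = 15.376 + 47.424 - 44 = 18.8

18.8


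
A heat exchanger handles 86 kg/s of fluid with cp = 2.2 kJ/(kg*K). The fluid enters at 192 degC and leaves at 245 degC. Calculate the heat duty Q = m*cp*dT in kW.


Q = m_dot * cp * delta_T
delta_T = 245 - 192 = 53 K
Q = 86 * 2.2 * 53
= 189.2 * 53
= 10027.6 kW

10027.6 kW


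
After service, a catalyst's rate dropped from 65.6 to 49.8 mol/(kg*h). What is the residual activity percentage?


Activity (%) = (rate_used / rate_fresh) * 100
rate_used = 49.8, rate_fresh = 65.6
= (49.8 / 65.6) * 100
= 0.7591 * 100 = 75.91

75.91 %


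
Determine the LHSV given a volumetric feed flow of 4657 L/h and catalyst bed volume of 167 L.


LHSV = volumetric feed rate / catalyst volume
= 4657 L/h / 167 L
= 27.89 h^-1

27.89 h^-1


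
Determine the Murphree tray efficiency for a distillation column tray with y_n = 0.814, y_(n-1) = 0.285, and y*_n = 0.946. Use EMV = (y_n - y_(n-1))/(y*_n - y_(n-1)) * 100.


Murphree vapor efficiency: EMV = (y_n - y_(n-1)) / (y*_n - y_(n-1)) * 100
EMV = (0.814 - 0.285) / (0.946 - 0.285) * 100 = 0.529 / 0.661 * 100 = 80.03

80.03 %


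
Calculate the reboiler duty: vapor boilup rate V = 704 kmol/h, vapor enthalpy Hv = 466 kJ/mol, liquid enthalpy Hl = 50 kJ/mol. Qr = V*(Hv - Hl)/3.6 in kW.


Qr = 704 * (466 - 50) / 3.6 = 704 * 416 / 3.6 = 81350

81350 kW


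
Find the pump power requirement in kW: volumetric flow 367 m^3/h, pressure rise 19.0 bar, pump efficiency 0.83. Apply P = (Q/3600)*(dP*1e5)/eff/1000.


Q = 367 / 3600 = 0.101944 m^3/s
P = 0.101944 * (19.0 * 1e5) / 0.83 / 1000 = 233.4

233.4 kW


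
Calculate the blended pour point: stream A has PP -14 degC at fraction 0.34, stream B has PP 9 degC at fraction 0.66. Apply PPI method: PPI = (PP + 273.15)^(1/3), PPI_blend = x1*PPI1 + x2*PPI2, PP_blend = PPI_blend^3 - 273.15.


PPI_1 = (-14 + 273.15)^(1/3) = 6.375541
PPI_2 = (9 + 273.15)^(1/3) = 6.558835
PPI_blend = 0.34 * 6.375541 + 0.66 * 6.558835 = 6.496515
PP_blend = 6.496515^3 - 273.15 = 274.1835 - 273.15 = 1.03

1.03 degC


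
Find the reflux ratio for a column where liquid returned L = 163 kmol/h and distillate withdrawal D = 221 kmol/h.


Reflux ratio definition: R = L / D (liquid returned / distillate withdrawn)
L = 163 kmol/h, D = 221 kmol/h
R = 163 / 221 = 0.7376

0.7376


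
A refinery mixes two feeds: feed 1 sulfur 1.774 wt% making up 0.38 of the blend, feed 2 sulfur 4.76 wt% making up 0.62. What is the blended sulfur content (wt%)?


Linear sulfur blending: S_blend = x1*S1 + x2*S2
Contribution 1: 0.38 * 1.774 = 0.67412 wt%
Contribution 2: 0.62 * 4.76 = 2.9512 wt%
S_blend = 0.67412 + 2.9512 = 3.62532

3.62532 wt%


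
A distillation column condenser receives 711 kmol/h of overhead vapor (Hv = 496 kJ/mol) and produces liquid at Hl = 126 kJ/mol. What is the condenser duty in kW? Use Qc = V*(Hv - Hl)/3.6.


Qc = 711 * (496 - 126) / 3.6 = 711 * 370 / 3.6 = 73080

73080 kW


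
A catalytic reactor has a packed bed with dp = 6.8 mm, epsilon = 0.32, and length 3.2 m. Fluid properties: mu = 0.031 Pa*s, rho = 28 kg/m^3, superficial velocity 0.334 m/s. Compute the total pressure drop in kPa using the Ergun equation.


dp = 6.8 mm = 0.0068 m
Viscous term = 150*0.031*0.334*(1-0.32)^2 / (0.0068^2*0.32^3) = 473969
Inertial term = 1.75*28*0.334^2*(1-0.32) / (0.0068*0.32^3) = 16681.7
dP/L = 473969 + 16681.7 = 490651 Pa/m
dP = 490651 * 3.2 / 1000 = 1570 kPa

1570 kPa


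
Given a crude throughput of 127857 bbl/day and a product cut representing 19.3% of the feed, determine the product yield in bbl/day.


Crude throughput = 127857 bbl/day
Fraction yield = 19.3%
yield = throughput * fraction / 100
yield = 127857 * 19.3 / 100 = 24676.401

24676.401 bbl/day


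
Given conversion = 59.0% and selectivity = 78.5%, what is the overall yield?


Overall yield = conversion (%) * selectivity (%) / 100
Conversion = 59.0%, Selectivity = 78.5%
Y = 59.0 * 78.5 / 100
= 46.315 %

46.315 %


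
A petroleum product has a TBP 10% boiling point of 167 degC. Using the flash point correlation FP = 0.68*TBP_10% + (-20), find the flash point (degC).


FP = 0.68 * 167 + (-20) = 93.56

93.56 degC


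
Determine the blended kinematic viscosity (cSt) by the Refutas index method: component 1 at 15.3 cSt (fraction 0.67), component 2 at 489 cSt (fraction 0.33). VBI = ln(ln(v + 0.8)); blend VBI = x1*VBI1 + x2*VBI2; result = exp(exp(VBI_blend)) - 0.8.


Refutas method: VBN_i = 14.534*ln(ln(visc_i + 0.8)) + 10.975, blended linearly by mass fraction; since VBN is linear in VBI_i = ln(ln(visc_i + 0.8)) and the fractions sum to 1, blend VBI directly: visc = exp(exp(VBI_blend)) - 0.8
VBI_1 = ln(ln(15.3 + 0.8)) = 1.02203
VBI_2 = ln(ln(489 + 0.8)) = 1.82358
VBI_blend = 0.67 * 1.02203 + 0.33 * 1.82358 = 1.28654
visc_blend = exp(exp(1.28654)) - 0.8 = 36.55

36.55 cSt


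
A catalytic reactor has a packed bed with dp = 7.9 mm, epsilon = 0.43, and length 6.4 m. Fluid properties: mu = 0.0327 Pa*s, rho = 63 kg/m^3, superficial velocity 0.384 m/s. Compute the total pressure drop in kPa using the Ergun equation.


dp = 7.9 mm = 0.0079 m
Viscous term = 150*0.0327*0.384*(1-0.43)^2 / (0.0079^2*0.43^3) = 123328
Inertial term = 1.75*63*0.384^2*(1-0.43) / (0.0079*0.43^3) = 14753.1
dP/L = 123328 + 14753.1 = 138081 Pa/m
dP = 138081 * 6.4 / 1000 = 883.7 kPa

883.7 kPa


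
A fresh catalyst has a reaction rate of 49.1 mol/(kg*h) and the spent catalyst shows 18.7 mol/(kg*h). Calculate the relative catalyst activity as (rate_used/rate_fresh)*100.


Activity (%) = (rate_used / rate_fresh) * 100
rate_used = 18.7, rate_fresh = 49.1
= (18.7 / 49.1) * 100
= 0.3809 * 100 = 38.09

38.09 %


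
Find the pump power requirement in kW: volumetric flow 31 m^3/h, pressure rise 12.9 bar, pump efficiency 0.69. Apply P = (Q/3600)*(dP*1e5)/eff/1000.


Q = 31 / 3600 = 0.00861111 m^3/s
P = 0.00861111 * (12.9 * 1e5) / 0.69 / 1000 = 16.10

16.10 kW


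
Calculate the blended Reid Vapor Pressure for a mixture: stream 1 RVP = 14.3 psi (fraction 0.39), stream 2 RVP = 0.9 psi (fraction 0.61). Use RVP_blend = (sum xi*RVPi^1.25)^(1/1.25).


Chevron index: RVP_blend = (sum xi*RVPi^1.25)^(1/1.25)
RVP^1.25 terms: 0.39 * 14.3^1.25 + 0.61 * 0.9^1.25 = 11.3799
RVP_blend = 11.3799^(1/1.25) = 6.997

6.997 psi


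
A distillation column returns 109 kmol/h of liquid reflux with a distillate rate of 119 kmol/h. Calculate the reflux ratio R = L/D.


Reflux ratio definition: R = L / D (liquid returned / distillate withdrawn)
L = 109 kmol/h, D = 119 kmol/h
R = 109 / 119 = 0.9160

0.9160


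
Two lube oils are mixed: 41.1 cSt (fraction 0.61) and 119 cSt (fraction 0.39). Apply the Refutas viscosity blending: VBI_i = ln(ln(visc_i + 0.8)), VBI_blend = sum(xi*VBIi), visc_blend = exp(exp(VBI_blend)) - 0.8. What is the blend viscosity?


Refutas method: VBN_i = 14.534*ln(ln(visc_i + 0.8)) + 10.975, blended linearly by mass fraction; since VBN is linear in VBI_i = ln(ln(visc_i + 0.8)) and the fractions sum to 1, blend VBI directly: visc = exp(exp(VBI_blend)) - 0.8
VBI_1 = ln(ln(41.1 + 0.8)) = 1.31782
VBI_2 = ln(ln(119 + 0.8)) = 1.56566
VBI_blend = 0.61 * 1.31782 + 0.39 * 1.56566 = 1.41448
visc_blend = exp(exp(1.41448)) - 0.8 = 60.41

60.41 cSt


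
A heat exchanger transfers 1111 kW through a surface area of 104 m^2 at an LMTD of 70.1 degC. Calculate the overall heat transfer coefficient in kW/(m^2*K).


From Q = U*A*LMTD, U = Q / (A * LMTD)
U = 1111 / (104 * 70.1) = 1111 / 7290.4 = 0.1524

0.1524 kW/(m^2*K)


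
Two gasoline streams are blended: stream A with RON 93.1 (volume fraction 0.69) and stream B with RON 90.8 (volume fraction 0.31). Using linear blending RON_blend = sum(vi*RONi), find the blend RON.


Linear blending: RON_blend = sum(vi * RONi)
Contribution 1: 0.69 * 93.1 = 64.239
Contribution 2: 0.31 * 90.8 = 28.148
RON_blend = 64.239 + 28.148 = 92.387

92.387


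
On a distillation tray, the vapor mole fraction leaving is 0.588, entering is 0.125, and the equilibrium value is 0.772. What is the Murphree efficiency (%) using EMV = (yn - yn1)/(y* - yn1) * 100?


Murphree vapor efficiency: EMV = (y_n - y_(n-1)) / (y*_n - y_(n-1)) * 100
EMV = (0.588 - 0.125) / (0.772 - 0.125) * 100 = 0.463 / 0.647 * 100 = 71.56

71.56 %


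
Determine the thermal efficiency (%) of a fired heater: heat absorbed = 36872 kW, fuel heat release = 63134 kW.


Furnace efficiency = Q_absorbed / Q_fuel * 100
= 36872 / 63134 * 100 = 58.40

58.40 %


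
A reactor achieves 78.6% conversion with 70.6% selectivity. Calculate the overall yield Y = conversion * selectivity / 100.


Overall yield = conversion (%) * selectivity (%) / 100
Conversion = 78.6%, Selectivity = 70.6%
Y = 78.6 * 70.6 / 100
= 55.4916 %

55.4916 %


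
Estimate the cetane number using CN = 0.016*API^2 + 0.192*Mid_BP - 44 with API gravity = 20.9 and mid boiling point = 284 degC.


CN = 0.016 * 20.9^2 + 0.192 * 284 - 44
CN = 6.98896 + 54.528 - 44 = 17.51696

17.51696


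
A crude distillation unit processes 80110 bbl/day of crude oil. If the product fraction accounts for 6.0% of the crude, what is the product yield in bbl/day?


Crude throughput = 80110 bbl/day
Fraction yield = 6.0%
yield = throughput * fraction / 100
yield = 80110 * 6.0 / 100 = 4806.6

4806.6 bbl/day


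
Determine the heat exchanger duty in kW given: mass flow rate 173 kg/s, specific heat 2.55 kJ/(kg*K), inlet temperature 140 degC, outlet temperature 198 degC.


Q = m_dot * cp * delta_T
delta_T = 198 - 140 = 58 K
Q = 173 * 2.55 * 58
= 441.15 * 58
= 25586.7 kW

25586.7 kW


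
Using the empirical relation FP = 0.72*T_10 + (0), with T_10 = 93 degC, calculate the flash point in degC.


FP = 0.72 * 93 + (0) = 66.96

66.96 degC


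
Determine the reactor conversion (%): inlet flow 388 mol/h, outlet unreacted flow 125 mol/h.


X = (F_in - F_out) / F_in * 100
Moles reacted = 388 - 125 = 263
X = 263 / 388 * 100
= 0.6778 * 100
= 67.78 %

67.78 %


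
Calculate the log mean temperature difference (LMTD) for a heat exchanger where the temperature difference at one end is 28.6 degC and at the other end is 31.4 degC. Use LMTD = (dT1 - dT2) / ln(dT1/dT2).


LMTD = (dT1 - dT2) / ln(dT1/dT2)
= (28.6 - 31.4) / ln(28.6 / 31.4) = -2.8 / -0.0934012 = 29.98

29.98 degC


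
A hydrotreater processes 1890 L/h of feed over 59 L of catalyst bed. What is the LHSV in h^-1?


LHSV = volumetric feed rate / catalyst volume
= 1890 L/h / 59 L
= 32.03 h^-1

32.03 h^-1


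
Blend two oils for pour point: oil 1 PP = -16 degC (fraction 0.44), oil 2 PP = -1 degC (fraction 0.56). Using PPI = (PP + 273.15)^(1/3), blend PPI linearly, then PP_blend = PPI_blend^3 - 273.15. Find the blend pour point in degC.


PPI_1 = (-16 + 273.15)^(1/3) = 6.359098
PPI_2 = (-1 + 273.15)^(1/3) = 6.480414
PPI_blend = 0.44 * 6.359098 + 0.56 * 6.480414 = 6.427035
PP_blend = 6.427035^3 - 273.15 = 265.4801 - 273.15 = -7.67

-7.67 degC


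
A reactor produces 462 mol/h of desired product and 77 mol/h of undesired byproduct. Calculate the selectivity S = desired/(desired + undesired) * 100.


Selectivity = desired / (desired + undesired) * 100
Total products = 462 + 77 = 539 mol/h
S = 462 / 539 * 100
= 0.8571 * 100
= 85.71 %

85.71 %


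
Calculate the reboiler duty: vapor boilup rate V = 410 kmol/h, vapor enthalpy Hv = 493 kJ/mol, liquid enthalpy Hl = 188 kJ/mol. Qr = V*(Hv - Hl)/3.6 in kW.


Qr = 410 * (493 - 188) / 3.6 = 410 * 305 / 3.6 = 34740

34740 kW


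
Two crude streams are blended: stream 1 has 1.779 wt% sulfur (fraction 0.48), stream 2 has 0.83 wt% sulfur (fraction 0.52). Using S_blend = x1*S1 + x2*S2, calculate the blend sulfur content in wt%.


Linear sulfur blending: S_blend = x1*S1 + x2*S2
Contribution 1: 0.48 * 1.779 = 0.85392 wt%
Contribution 2: 0.52 * 0.83 = 0.4316 wt%
S_blend = 0.85392 + 0.4316 = 1.28552

1.28552 wt%


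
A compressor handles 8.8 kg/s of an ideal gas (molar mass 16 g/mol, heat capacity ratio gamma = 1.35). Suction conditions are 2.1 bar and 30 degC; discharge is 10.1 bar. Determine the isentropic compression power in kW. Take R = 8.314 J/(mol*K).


Isentropic work: W = m*(gamma/(gamma-1))*(R*T1/MW)*((P2/P1)^((gamma-1)/gamma) - 1)
T1 = 30 + 273.15 = 303.15 K
Pressure ratio = 10.1 / 2.1 = 4.80952
Exponent = (1.35 - 1)/1.35 = 0.259259
(P2/P1)^exp - 1 = 4.80952^0.259259 - 1 = 0.502592
W = 8.8 * 1.35 / 0.35 * 8.314 * 303.15 / 16 * 0.502592 = 2687

2687 kW


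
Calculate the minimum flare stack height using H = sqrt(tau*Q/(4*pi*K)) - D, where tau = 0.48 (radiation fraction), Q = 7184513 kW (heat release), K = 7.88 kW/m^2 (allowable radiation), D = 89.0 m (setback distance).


tau*Q/(4*pi*K) = 0.48 * 7184513 / (4 * pi * 7.88) = 34825.9
sqrt(34825.9) = 186.617
H = 186.617 - 89.0 = 97.62

97.62 m


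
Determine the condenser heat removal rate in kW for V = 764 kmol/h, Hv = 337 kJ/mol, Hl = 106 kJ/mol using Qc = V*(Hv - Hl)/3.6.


Qc = 764 * (337 - 106) / 3.6 = 764 * 231 / 3.6 = 49020

49020 kW


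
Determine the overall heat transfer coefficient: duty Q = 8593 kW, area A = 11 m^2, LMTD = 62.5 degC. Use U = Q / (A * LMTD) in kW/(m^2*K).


From Q = U*A*LMTD, U = Q / (A * LMTD)
U = 8593 / (11 * 62.5) = 8593 / 687.5 = 12.50

12.50 kW/(m^2*K)


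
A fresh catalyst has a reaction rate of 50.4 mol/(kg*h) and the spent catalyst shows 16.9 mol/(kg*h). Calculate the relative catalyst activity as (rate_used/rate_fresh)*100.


Activity (%) = (rate_used / rate_fresh) * 100
rate_used = 16.9, rate_fresh = 50.4
= (16.9 / 50.4) * 100
= 0.3353 * 100 = 33.53

33.53 %


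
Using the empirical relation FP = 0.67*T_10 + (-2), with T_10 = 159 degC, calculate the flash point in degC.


FP = 0.67 * 159 + (-2) = 104.53

104.53 degC


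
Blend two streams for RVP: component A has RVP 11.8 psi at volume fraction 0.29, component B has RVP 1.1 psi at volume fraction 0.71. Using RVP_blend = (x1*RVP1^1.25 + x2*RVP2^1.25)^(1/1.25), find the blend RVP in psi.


Chevron index: RVP_blend = (sum xi*RVPi^1.25)^(1/1.25)
RVP^1.25 terms: 0.29 * 11.8^1.25 + 0.71 * 1.1^1.25 = 7.14219
RVP_blend = 7.14219^(1/1.25) = 4.820

4.820 psi


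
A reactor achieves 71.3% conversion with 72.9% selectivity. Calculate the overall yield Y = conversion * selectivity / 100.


Overall yield = conversion (%) * selectivity (%) / 100
Conversion = 71.3%, Selectivity = 72.9%
Y = 71.3 * 72.9 / 100
= 51.9777 %

51.9777 %


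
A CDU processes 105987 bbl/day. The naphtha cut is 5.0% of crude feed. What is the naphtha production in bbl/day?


Crude throughput = 105987 bbl/day
Fraction yield = 5.0%
yield = throughput * fraction / 100
yield = 105987 * 5.0 / 100 = 5299.35

5299.35 bbl/day


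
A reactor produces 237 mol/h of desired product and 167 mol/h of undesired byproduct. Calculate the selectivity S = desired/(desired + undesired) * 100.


Selectivity = desired / (desired + undesired) * 100
Total products = 237 + 167 = 404 mol/h
S = 237 / 404 * 100
= 0.5866 * 100
= 58.66 %

58.66 %


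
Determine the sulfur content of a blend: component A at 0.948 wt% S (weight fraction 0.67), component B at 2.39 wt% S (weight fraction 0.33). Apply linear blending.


Linear sulfur blending: S_blend = x1*S1 + x2*S2
Contribution 1: 0.67 * 0.948 = 0.63516 wt%
Contribution 2: 0.33 * 2.39 = 0.7887 wt%
S_blend = 0.63516 + 0.7887 = 1.42386

1.42386 wt%


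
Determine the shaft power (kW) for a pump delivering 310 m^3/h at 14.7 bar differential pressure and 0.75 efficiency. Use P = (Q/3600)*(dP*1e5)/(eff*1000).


Q = 310 / 3600 = 0.0861111 m^3/s
P = 0.0861111 * (14.7 * 1e5) / 0.75 / 1000 = 168.8

168.8 kW


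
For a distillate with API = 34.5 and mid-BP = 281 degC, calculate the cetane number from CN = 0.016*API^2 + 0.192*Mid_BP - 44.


CN = 0.016 * 34.5^2 + 0.192 * 281 - 44
CN = 19.044 + 53.952 - 44 = 28.996

28.996


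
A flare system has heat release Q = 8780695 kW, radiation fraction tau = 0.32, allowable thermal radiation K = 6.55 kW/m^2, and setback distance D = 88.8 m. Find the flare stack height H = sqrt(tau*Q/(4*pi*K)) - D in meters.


tau*Q/(4*pi*K) = 0.32 * 8780695 / (4 * pi * 6.55) = 34137.2
sqrt(34137.2) = 184.763
H = 184.763 - 88.8 = 95.96

95.96 m


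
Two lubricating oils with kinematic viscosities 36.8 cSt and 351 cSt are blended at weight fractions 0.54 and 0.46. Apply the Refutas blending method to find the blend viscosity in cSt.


Refutas method: VBN_i = 14.534*ln(ln(visc_i + 0.8)) + 10.975, blended linearly by mass fraction; since VBN is linear in VBI_i = ln(ln(visc_i + 0.8)) and the fractions sum to 1, blend VBI directly: visc = exp(exp(VBI_blend)) - 0.8
VBI_1 = ln(ln(36.8 + 0.8)) = 1.28841
VBI_2 = ln(ln(351 + 0.8)) = 1.76867
VBI_blend = 0.54 * 1.28841 + 0.46 * 1.76867 = 1.50933
visc_blend = exp(exp(1.50933)) - 0.8 = 91.38

91.38 cSt


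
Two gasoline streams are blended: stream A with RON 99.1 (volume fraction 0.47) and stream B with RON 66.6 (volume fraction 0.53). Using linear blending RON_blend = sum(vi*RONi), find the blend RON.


Linear blending: RON_blend = sum(vi * RONi)
Contribution 1: 0.47 * 99.1 = 46.577
Contribution 2: 0.53 * 66.6 = 35.298
RON_blend = 46.577 + 35.298 = 81.875

81.875


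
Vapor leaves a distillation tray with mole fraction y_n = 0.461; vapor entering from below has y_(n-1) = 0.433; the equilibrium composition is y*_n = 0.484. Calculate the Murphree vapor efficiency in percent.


Murphree vapor efficiency: EMV = (y_n - y_(n-1)) / (y*_n - y_(n-1)) * 100
EMV = (0.461 - 0.433) / (0.484 - 0.433) * 100 = 0.028 / 0.051 * 100 = 54.90

54.90 %


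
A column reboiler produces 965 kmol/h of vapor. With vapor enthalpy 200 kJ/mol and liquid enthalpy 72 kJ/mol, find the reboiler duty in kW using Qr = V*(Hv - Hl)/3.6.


Qr = 965 * (200 - 72) / 3.6 = 965 * 128 / 3.6 = 34310

34310 kW


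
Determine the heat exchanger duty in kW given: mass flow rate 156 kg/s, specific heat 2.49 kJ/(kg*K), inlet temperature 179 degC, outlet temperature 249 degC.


Q = m_dot * cp * delta_T
delta_T = 249 - 179 = 70 K
Q = 156 * 2.49 * 70
= 388.44 * 70
= 27190.8 kW

27190.8 kW


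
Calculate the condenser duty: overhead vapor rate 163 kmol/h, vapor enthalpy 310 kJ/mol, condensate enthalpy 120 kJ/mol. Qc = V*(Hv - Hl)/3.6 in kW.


Qc = 163 * (310 - 120) / 3.6 = 163 * 190 / 3.6 = 8603

8603 kW


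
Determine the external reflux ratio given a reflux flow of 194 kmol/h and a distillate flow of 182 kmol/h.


Reflux ratio definition: R = L / D (liquid returned / distillate withdrawn)
L = 194 kmol/h, D = 182 kmol/h
R = 194 / 182 = 1.066

1.066


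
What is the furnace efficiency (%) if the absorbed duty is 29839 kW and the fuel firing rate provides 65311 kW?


Furnace efficiency = Q_absorbed / Q_fuel * 100
= 29839 / 65311 * 100 = 45.69

45.69 %


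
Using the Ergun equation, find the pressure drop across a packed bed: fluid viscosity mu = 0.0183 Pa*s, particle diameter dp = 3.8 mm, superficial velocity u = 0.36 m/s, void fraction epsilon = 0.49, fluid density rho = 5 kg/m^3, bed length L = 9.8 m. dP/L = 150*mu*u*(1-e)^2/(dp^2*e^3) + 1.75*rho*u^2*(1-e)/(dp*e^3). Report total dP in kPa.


dp = 3.8 mm = 0.0038 m
Viscous term = 150*0.0183*0.36*(1-0.49)^2 / (0.0038^2*0.49^3) = 151297
Inertial term = 1.75*5*0.36^2*(1-0.49) / (0.0038*0.49^3) = 1293.63
dP/L = 151297 + 1293.63 = 152591 Pa/m
dP = 152591 * 9.8 / 1000 = 1495 kPa

1495 kPa


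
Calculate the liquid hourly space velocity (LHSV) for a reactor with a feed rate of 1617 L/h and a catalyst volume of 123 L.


LHSV = volumetric feed rate / catalyst volume
= 1617 L/h / 123 L
= 13.15 h^-1

13.15 h^-1


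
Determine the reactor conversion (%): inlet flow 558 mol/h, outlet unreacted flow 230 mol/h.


X = (F_in - F_out) / F_in * 100
Moles reacted = 558 - 230 = 328
X = 328 / 558 * 100
= 0.5878 * 100
= 58.78 %

58.78 %


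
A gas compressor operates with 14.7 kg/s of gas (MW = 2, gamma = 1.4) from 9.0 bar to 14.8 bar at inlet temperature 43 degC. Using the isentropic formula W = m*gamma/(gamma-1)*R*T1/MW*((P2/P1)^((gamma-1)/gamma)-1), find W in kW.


Isentropic work: W = m*(gamma/(gamma-1))*(R*T1/MW)*((P2/P1)^((gamma-1)/gamma) - 1)
T1 = 43 + 273.15 = 316.15 K
Pressure ratio = 14.8 / 9.0 = 1.64444
Exponent = (1.4 - 1)/1.4 = 0.285714
(P2/P1)^exp - 1 = 1.64444^0.285714 - 1 = 0.152708
W = 14.7 * 1.4 / 0.4 * 8.314 * 316.15 / 2 * 0.152708 = 10330

10330 kW


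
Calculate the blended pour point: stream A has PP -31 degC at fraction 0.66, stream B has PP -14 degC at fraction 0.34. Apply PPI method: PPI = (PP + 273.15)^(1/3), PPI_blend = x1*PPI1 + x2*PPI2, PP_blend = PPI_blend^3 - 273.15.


PPI_1 = (-31 + 273.15)^(1/3) = 6.232967
PPI_2 = (-14 + 273.15)^(1/3) = 6.375541
PPI_blend = 0.66 * 6.232967 + 0.34 * 6.375541 = 6.281442
PP_blend = 6.281442^3 - 273.15 = 247.8438 - 273.15 = -25.31

-25.31 degC


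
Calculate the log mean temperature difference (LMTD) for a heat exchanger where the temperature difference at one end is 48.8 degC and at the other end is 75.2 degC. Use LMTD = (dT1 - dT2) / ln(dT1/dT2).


LMTD = (dT1 - dT2) / ln(dT1/dT2)
= (48.8 - 75.2) / ln(48.8 / 75.2) = -26.4 / -0.432421 = 61.05

61.05 degC


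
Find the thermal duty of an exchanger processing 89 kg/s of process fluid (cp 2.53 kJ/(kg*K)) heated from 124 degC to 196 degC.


Q = m_dot * cp * delta_T
delta_T = 196 - 124 = 72 K
Q = 89 * 2.53 * 72
= 225.17 * 72
= 16212.24 kW

16212.24 kW


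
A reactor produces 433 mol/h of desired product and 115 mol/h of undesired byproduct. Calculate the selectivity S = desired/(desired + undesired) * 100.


Selectivity = desired / (desired + undesired) * 100
Total products = 433 + 115 = 548 mol/h
S = 433 / 548 * 100
= 0.7901 * 100
= 79.01 %

79.01 %


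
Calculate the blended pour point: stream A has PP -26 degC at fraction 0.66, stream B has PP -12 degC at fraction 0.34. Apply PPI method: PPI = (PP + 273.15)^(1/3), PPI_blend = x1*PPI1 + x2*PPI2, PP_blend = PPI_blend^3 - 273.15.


PPI_1 = (-26 + 273.15)^(1/3) = 6.275575
PPI_2 = (-12 + 273.15)^(1/3) = 6.391901
PPI_blend = 0.66 * 6.275575 + 0.34 * 6.391901 = 6.315126
PP_blend = 6.315126^3 - 273.15 = 251.8524 - 273.15 = -21.3

-21.3 degC


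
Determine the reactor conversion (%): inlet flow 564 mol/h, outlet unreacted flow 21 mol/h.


X = (F_in - F_out) / F_in * 100
Moles reacted = 564 - 21 = 543
X = 543 / 564 * 100
= 0.9628 * 100
= 96.28 %

96.28 %


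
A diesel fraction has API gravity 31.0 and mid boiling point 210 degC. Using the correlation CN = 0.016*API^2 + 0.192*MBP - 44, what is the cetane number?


CN = 0.016 * 31.0^2 + 0.192 * 210 - 44
CN = 15.376 + 40.32 - 44 = 11.696

11.696


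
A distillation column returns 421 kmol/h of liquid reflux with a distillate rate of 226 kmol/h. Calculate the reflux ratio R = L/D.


Reflux ratio definition: R = L / D (liquid returned / distillate withdrawn)
L = 421 kmol/h, D = 226 kmol/h
R = 421 / 226 = 1.863

1.863


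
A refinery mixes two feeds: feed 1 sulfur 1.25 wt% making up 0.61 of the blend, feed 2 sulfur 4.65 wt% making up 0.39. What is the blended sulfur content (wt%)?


Linear sulfur blending: S_blend = x1*S1 + x2*S2
Contribution 1: 0.61 * 1.25 = 0.7625 wt%
Contribution 2: 0.39 * 4.65 = 1.8135 wt%
S_blend = 0.7625 + 1.8135 = 2.576

2.576 wt%


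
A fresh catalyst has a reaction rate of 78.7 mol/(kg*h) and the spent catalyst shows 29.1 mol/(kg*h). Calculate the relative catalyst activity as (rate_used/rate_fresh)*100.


Activity (%) = (rate_used / rate_fresh) * 100
rate_used = 29.1, rate_fresh = 78.7
= (29.1 / 78.7) * 100
= 0.3698 * 100 = 36.98

36.98 %


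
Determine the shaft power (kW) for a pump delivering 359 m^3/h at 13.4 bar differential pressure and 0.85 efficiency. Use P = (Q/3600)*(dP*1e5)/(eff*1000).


Q = 359 / 3600 = 0.0997222 m^3/s
P = 0.0997222 * (13.4 * 1e5) / 0.85 / 1000 = 157.2

157.2 kW


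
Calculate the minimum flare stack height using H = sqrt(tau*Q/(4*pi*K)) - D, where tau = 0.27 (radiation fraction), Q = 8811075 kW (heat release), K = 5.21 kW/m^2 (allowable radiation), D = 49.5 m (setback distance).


tau*Q/(4*pi*K) = 0.27 * 8811075 / (4 * pi * 5.21) = 36336.7
sqrt(36336.7) = 190.622
H = 190.622 - 49.5 = 141.1

141.1 m


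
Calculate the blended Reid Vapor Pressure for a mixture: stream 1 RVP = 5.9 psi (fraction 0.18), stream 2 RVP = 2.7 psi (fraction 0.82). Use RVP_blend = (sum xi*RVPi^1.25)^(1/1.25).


Chevron index: RVP_blend = (sum xi*RVPi^1.25)^(1/1.25)
RVP^1.25 terms: 0.18 * 5.9^1.25 + 0.82 * 2.7^1.25 = 4.49319
RVP_blend = 4.49319^(1/1.25) = 3.327

3.327 psi


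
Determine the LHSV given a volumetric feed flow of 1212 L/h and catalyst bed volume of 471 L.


LHSV = volumetric feed rate / catalyst volume
= 1212 L/h / 471 L
= 2.573 h^-1

2.573 h^-1


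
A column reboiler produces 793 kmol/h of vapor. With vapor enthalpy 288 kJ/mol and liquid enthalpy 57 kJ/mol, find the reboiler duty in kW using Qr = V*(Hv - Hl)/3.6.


Qr = 793 * (288 - 57) / 3.6 = 793 * 231 / 3.6 = 50880

50880 kW


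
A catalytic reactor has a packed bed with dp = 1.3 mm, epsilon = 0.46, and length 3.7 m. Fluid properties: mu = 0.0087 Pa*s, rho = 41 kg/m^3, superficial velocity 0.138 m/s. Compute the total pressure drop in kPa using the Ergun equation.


dp = 1.3 mm = 0.0013 m
Viscous term = 150*0.0087*0.138*(1-0.46)^2 / (0.0013^2*0.46^3) = 319240
Inertial term = 1.75*41*0.138^2*(1-0.46) / (0.0013*0.46^3) = 5831.19
dP/L = 319240 + 5831.19 = 325071 Pa/m
dP = 325071 * 3.7 / 1000 = 1203 kPa

1203 kPa


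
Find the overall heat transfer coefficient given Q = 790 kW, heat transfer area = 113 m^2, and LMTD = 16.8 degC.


From Q = U*A*LMTD, U = Q / (A * LMTD)
U = 790 / (113 * 16.8) = 790 / 1898.4 = 0.4161

0.4161 kW/(m^2*K)


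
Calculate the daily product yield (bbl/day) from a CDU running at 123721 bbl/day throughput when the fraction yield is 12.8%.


Crude throughput = 123721 bbl/day
Fraction yield = 12.8%
yield = throughput * fraction / 100
yield = 123721 * 12.8 / 100 = 15836.288

15836.288 bbl/day


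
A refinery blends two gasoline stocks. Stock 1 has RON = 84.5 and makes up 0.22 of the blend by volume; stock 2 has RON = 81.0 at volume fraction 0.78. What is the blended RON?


Linear blending: RON_blend = sum(vi * RONi)
Contribution 1: 0.22 * 84.5 = 18.59
Contribution 2: 0.78 * 81.0 = 63.18
RON_blend = 18.59 + 63.18 = 81.77

81.77


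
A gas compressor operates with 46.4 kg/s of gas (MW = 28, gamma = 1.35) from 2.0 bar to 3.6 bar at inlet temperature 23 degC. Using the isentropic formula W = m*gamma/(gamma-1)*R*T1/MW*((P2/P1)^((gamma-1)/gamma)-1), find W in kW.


Isentropic work: W = m*(gamma/(gamma-1))*(R*T1/MW)*((P2/P1)^((gamma-1)/gamma) - 1)
T1 = 23 + 273.15 = 296.15 K
Pressure ratio = 3.6 / 2.0 = 1.8
Exponent = (1.35 - 1)/1.35 = 0.259259
(P2/P1)^exp - 1 = 1.8^0.259259 - 1 = 0.164613
W = 46.4 * 1.35 / 0.35 * 8.314 * 296.15 / 28 * 0.164613 = 2591

2591 kW


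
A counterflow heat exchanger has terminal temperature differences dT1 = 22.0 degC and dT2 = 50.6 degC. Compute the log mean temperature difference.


LMTD = (dT1 - dT2) / ln(dT1/dT2)
= (22.0 - 50.6) / ln(22.0 / 50.6) = -28.6 / -0.832909 = 34.34

34.34 degC


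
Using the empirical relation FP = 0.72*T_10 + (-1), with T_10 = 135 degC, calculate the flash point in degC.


FP = 0.72 * 135 + (-1) = 96.2

96.2 degC


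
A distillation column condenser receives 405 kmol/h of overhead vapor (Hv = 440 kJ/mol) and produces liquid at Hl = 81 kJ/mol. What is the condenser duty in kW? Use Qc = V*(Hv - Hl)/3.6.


Qc = 405 * (440 - 81) / 3.6 = 405 * 359 / 3.6 = 40390

40390 kW


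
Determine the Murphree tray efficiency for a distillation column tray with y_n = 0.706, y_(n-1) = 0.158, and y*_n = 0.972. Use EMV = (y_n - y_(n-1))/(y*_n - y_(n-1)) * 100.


Murphree vapor efficiency: EMV = (y_n - y_(n-1)) / (y*_n - y_(n-1)) * 100
EMV = (0.706 - 0.158) / (0.972 - 0.158) * 100 = 0.548 / 0.814 * 100 = 67.32

67.32 %


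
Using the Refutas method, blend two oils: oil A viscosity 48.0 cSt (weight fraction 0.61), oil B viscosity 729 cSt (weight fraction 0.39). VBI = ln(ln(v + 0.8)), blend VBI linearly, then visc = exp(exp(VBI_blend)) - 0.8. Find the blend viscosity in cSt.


Refutas method: VBN_i = 14.534*ln(ln(visc_i + 0.8)) + 10.975, blended linearly by mass fraction; since VBN is linear in VBI_i = ln(ln(visc_i + 0.8)) and the fractions sum to 1, blend VBI directly: visc = exp(exp(VBI_blend)) - 0.8
VBI_1 = ln(ln(48.0 + 0.8)) = 1.35783
VBI_2 = ln(ln(729 + 0.8)) = 1.88597
VBI_blend = 0.61 * 1.35783 + 0.39 * 1.88597 = 1.5638
visc_blend = exp(exp(1.5638)) - 0.8 = 117.9

117.9 cSt


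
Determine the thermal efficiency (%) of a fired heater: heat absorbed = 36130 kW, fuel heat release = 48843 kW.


Furnace efficiency = Q_absorbed / Q_fuel * 100
= 36130 / 48843 * 100 = 73.97

73.97 %


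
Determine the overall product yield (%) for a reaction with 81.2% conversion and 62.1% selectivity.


Overall yield = conversion (%) * selectivity (%) / 100
Conversion = 81.2%, Selectivity = 62.1%
Y = 81.2 * 62.1 / 100
= 50.4252 %

50.4252 %


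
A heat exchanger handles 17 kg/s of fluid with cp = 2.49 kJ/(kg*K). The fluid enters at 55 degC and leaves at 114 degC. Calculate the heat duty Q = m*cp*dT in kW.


Q = m_dot * cp * delta_T
delta_T = 114 - 55 = 59 K
Q = 17 * 2.49 * 59
= 42.33 * 59
= 2497.47 kW

2497.47 kW


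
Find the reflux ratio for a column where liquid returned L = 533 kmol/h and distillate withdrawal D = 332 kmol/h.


Reflux ratio definition: R = L / D (liquid returned / distillate withdrawn)
L = 533 kmol/h, D = 332 kmol/h
R = 533 / 332 = 1.605

1.605


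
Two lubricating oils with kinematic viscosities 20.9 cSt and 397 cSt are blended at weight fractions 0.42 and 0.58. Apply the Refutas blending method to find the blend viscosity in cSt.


Refutas method: VBN_i = 14.534*ln(ln(visc_i + 0.8)) + 10.975, blended linearly by mass fraction; since VBN is linear in VBI_i = ln(ln(visc_i + 0.8)) and the fractions sum to 1, blend VBI directly: visc = exp(exp(VBI_blend)) - 0.8
VBI_1 = ln(ln(20.9 + 0.8)) = 1.12406
VBI_2 = ln(ln(397 + 0.8)) = 1.78941
VBI_blend = 0.42 * 1.12406 + 0.58 * 1.78941 = 1.50996
visc_blend = exp(exp(1.50996)) - 0.8 = 91.64

91.64 cSt


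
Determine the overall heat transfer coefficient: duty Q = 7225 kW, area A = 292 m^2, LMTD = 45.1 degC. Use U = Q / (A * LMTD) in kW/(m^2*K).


From Q = U*A*LMTD, U = Q / (A * LMTD)
U = 7225 / (292 * 45.1) = 7225 / 13169.2 = 0.5486

0.5486 kW/(m^2*K)


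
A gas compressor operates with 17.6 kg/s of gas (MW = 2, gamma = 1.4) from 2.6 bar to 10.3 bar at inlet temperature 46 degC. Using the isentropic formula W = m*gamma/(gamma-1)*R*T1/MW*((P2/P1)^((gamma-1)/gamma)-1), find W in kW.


Isentropic work: W = m*(gamma/(gamma-1))*(R*T1/MW)*((P2/P1)^((gamma-1)/gamma) - 1)
T1 = 46 + 273.15 = 319.15 K
Pressure ratio = 10.3 / 2.6 = 3.96154
Exponent = (1.4 - 1)/1.4 = 0.285714
(P2/P1)^exp - 1 = 3.96154^0.285714 - 1 = 0.481897
W = 17.6 * 1.4 / 0.4 * 8.314 * 319.15 / 2 * 0.481897 = 39380

39380 kW


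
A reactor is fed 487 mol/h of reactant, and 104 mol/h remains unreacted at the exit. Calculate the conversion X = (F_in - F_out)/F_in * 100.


X = (F_in - F_out) / F_in * 100
Moles reacted = 487 - 104 = 383
X = 383 / 487 * 100
= 0.7864 * 100
= 78.64 %

78.64 %


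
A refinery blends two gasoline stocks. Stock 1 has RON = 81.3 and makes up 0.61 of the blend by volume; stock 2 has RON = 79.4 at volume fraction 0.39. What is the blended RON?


Linear blending: RON_blend = sum(vi * RONi)
Contribution 1: 0.61 * 81.3 = 49.593
Contribution 2: 0.39 * 79.4 = 30.966
RON_blend = 49.593 + 30.966 = 80.559

80.559


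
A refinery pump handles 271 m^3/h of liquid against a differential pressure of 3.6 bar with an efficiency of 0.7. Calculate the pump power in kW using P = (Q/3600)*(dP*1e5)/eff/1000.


Q = 271 / 3600 = 0.0752778 m^3/s
P = 0.0752778 * (3.6 * 1e5) / 0.7 / 1000 = 38.71

38.71 kW


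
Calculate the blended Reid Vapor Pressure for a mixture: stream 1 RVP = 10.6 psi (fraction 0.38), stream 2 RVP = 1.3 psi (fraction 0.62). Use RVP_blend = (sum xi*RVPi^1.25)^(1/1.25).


Chevron index: RVP_blend = (sum xi*RVPi^1.25)^(1/1.25)
RVP^1.25 terms: 0.38 * 10.6^1.25 + 0.62 * 1.3^1.25 = 8.12866
RVP_blend = 8.12866^(1/1.25) = 5.346

5.346 psi


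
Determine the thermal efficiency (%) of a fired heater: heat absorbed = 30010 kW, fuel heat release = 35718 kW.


Furnace efficiency = Q_absorbed / Q_fuel * 100
= 30010 / 35718 * 100 = 84.02

84.02 %


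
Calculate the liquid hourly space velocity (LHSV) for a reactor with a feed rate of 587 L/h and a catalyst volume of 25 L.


LHSV = volumetric feed rate / catalyst volume
= 587 L/h / 25 L
= 23.48 h^-1

23.48 h^-1


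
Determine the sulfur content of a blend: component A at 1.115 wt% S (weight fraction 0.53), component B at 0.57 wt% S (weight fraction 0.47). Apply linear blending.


Linear sulfur blending: S_blend = x1*S1 + x2*S2
Contribution 1: 0.53 * 1.115 = 0.59095 wt%
Contribution 2: 0.47 * 0.57 = 0.2679 wt%
S_blend = 0.59095 + 0.2679 = 0.85885

0.85885 wt%


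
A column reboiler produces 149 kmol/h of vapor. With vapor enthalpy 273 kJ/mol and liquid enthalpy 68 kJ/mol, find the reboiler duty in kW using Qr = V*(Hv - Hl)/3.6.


Qr = 149 * (273 - 68) / 3.6 = 149 * 205 / 3.6 = 8485

8485 kW


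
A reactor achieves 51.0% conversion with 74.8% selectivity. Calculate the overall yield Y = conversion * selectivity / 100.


Overall yield = conversion (%) * selectivity (%) / 100
Conversion = 51.0%, Selectivity = 74.8%
Y = 51.0 * 74.8 / 100
= 38.148 %

38.148 %


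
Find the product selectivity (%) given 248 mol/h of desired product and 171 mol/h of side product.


Selectivity = desired / (desired + undesired) * 100
Total products = 248 + 171 = 419 mol/h
S = 248 / 419 * 100
= 0.5919 * 100
= 59.19 %

59.19 %


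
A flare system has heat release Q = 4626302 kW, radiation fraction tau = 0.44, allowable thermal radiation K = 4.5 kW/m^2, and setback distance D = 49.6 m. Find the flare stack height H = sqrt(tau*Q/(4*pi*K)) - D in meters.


tau*Q/(4*pi*K) = 0.44 * 4626302 / (4 * pi * 4.5) = 35996.8
sqrt(35996.8) = 189.728
H = 189.728 - 49.6 = 140.1

140.1 m


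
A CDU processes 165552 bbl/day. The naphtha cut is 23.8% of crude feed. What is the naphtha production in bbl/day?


Crude throughput = 165552 bbl/day
Fraction yield = 23.8%
yield = throughput * fraction / 100
yield = 165552 * 23.8 / 100 = 39401.376

39401.376 bbl/day


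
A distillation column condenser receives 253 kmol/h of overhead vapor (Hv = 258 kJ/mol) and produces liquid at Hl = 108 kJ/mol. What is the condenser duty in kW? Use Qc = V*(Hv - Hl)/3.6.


Qc = 253 * (258 - 108) / 3.6 = 253 * 150 / 3.6 = 10540

10540 kW


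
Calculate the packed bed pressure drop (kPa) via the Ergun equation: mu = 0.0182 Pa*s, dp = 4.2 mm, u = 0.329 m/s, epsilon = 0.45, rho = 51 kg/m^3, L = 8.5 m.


dp = 4.2 mm = 0.0042 m
Viscous term = 150*0.0182*0.329*(1-0.45)^2 / (0.0042^2*0.45^3) = 169024
Inertial term = 1.75*51*0.329^2*(1-0.45) / (0.0042*0.45^3) = 13882.8
dP/L = 169024 + 13882.8 = 182907 Pa/m
dP = 182907 * 8.5 / 1000 = 1555 kPa

1555 kPa


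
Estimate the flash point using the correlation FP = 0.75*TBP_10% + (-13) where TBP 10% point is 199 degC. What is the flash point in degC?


FP = 0.75 * 199 + (-13) = 136.25

136.25 degC


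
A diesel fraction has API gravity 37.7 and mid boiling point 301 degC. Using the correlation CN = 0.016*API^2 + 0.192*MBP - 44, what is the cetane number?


CN = 0.016 * 37.7^2 + 0.192 * 301 - 44
CN = 22.74064 + 57.792 - 44 = 36.53264

36.53264


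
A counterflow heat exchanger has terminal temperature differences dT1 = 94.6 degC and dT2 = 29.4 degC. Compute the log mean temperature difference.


LMTD = (dT1 - dT2) / ln(dT1/dT2)
= (94.6 - 29.4) / ln(94.6 / 29.4) = 65.2 / 1.16866 = 55.79

55.79 degC


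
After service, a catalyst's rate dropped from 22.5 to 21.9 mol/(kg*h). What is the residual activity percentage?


Activity (%) = (rate_used / rate_fresh) * 100
rate_used = 21.9, rate_fresh = 22.5
= (21.9 / 22.5) * 100
= 0.9733 * 100 = 97.33

97.33 %


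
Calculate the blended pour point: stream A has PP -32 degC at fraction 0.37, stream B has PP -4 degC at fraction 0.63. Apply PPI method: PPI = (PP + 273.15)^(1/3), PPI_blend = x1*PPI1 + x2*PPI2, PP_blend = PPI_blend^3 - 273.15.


PPI_1 = (-32 + 273.15)^(1/3) = 6.224375
PPI_2 = (-4 + 273.15)^(1/3) = 6.456514
PPI_blend = 0.37 * 6.224375 + 0.63 * 6.456514 = 6.370623
PP_blend = 6.370623^3 - 273.15 = 258.5507 - 273.15 = -14.6

-14.6 degC


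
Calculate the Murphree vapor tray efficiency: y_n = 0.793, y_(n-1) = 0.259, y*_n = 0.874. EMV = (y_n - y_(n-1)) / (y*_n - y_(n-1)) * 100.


Murphree vapor efficiency: EMV = (y_n - y_(n-1)) / (y*_n - y_(n-1)) * 100
EMV = (0.793 - 0.259) / (0.874 - 0.259) * 100 = 0.534 / 0.615 * 100 = 86.83

86.83 %


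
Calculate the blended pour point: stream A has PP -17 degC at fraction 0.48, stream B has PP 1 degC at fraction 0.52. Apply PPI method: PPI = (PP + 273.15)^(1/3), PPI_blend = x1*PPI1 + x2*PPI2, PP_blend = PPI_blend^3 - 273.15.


PPI_1 = (-17 + 273.15)^(1/3) = 6.350844
PPI_2 = (1 + 273.15)^(1/3) = 6.49625
PPI_blend = 0.48 * 6.350844 + 0.52 * 6.49625 = 6.426455
PP_blend = 6.426455^3 - 273.15 = 265.4082 - 273.15 = -7.74

-7.74 degC


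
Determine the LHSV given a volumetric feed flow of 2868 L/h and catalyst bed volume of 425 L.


LHSV = volumetric feed rate / catalyst volume
= 2868 L/h / 425 L
= 6.748 h^-1

6.748 h^-1
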